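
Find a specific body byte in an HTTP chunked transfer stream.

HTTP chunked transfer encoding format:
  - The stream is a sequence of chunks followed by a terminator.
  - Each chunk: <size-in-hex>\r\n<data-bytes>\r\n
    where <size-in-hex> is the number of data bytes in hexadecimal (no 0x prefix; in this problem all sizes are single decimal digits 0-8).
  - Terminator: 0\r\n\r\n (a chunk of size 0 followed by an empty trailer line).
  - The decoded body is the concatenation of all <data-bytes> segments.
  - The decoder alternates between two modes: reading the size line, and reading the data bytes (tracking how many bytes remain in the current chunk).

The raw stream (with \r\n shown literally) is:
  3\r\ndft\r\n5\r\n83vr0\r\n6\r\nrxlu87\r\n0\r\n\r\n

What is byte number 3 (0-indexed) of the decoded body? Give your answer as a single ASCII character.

Answer: 8

Derivation:
Chunk 1: stream[0..1]='3' size=0x3=3, data at stream[3..6]='dft' -> body[0..3], body so far='dft'
Chunk 2: stream[8..9]='5' size=0x5=5, data at stream[11..16]='83vr0' -> body[3..8], body so far='dft83vr0'
Chunk 3: stream[18..19]='6' size=0x6=6, data at stream[21..27]='rxlu87' -> body[8..14], body so far='dft83vr0rxlu87'
Chunk 4: stream[29..30]='0' size=0 (terminator). Final body='dft83vr0rxlu87' (14 bytes)
Body byte 3 = '8'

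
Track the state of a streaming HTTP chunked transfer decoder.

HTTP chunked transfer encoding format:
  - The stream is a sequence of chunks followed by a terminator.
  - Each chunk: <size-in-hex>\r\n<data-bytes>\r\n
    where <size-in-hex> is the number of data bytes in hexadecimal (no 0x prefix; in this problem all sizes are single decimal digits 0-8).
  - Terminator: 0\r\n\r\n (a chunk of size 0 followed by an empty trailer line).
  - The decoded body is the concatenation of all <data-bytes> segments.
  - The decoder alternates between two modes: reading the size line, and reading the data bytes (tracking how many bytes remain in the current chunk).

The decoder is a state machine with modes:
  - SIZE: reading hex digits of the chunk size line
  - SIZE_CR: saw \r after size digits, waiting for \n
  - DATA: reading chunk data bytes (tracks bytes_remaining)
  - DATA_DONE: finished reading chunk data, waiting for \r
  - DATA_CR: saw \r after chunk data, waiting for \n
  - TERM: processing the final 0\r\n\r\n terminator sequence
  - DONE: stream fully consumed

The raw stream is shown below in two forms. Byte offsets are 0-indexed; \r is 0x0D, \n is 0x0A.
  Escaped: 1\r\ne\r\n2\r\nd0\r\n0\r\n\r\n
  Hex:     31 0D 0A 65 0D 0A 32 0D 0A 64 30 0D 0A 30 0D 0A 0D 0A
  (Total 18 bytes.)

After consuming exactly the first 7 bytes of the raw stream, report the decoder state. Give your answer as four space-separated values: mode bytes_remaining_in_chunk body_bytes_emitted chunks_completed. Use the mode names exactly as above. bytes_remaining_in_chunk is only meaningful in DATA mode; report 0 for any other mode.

Byte 0 = '1': mode=SIZE remaining=0 emitted=0 chunks_done=0
Byte 1 = 0x0D: mode=SIZE_CR remaining=0 emitted=0 chunks_done=0
Byte 2 = 0x0A: mode=DATA remaining=1 emitted=0 chunks_done=0
Byte 3 = 'e': mode=DATA_DONE remaining=0 emitted=1 chunks_done=0
Byte 4 = 0x0D: mode=DATA_CR remaining=0 emitted=1 chunks_done=0
Byte 5 = 0x0A: mode=SIZE remaining=0 emitted=1 chunks_done=1
Byte 6 = '2': mode=SIZE remaining=0 emitted=1 chunks_done=1

Answer: SIZE 0 1 1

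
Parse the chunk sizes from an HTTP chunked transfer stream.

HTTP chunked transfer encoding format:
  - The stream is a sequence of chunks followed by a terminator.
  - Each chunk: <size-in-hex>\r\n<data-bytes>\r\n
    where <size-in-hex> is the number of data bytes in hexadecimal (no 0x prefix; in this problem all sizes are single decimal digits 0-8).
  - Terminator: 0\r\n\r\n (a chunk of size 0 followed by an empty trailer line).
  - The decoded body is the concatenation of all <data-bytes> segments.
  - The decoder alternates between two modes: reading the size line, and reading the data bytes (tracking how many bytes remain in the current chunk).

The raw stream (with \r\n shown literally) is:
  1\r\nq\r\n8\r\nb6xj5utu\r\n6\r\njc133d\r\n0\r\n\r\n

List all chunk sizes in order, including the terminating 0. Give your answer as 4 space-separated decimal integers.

Chunk 1: stream[0..1]='1' size=0x1=1, data at stream[3..4]='q' -> body[0..1], body so far='q'
Chunk 2: stream[6..7]='8' size=0x8=8, data at stream[9..17]='b6xj5utu' -> body[1..9], body so far='qb6xj5utu'
Chunk 3: stream[19..20]='6' size=0x6=6, data at stream[22..28]='jc133d' -> body[9..15], body so far='qb6xj5utujc133d'
Chunk 4: stream[30..31]='0' size=0 (terminator). Final body='qb6xj5utujc133d' (15 bytes)

Answer: 1 8 6 0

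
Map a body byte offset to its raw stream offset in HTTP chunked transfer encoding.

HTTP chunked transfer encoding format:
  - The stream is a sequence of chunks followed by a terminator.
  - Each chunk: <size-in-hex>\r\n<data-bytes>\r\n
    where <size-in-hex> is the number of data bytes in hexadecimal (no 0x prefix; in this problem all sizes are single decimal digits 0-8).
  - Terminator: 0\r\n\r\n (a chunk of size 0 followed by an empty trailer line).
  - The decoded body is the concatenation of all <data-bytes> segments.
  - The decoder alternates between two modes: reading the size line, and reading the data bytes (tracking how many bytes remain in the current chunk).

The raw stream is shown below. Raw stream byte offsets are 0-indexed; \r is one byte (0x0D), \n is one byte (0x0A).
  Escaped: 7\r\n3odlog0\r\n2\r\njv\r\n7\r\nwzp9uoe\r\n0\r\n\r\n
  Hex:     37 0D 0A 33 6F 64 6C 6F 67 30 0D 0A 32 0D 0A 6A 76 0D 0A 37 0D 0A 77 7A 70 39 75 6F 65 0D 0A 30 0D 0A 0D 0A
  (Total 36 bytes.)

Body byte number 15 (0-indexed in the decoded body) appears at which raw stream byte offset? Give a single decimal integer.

Chunk 1: stream[0..1]='7' size=0x7=7, data at stream[3..10]='3odlog0' -> body[0..7], body so far='3odlog0'
Chunk 2: stream[12..13]='2' size=0x2=2, data at stream[15..17]='jv' -> body[7..9], body so far='3odlog0jv'
Chunk 3: stream[19..20]='7' size=0x7=7, data at stream[22..29]='wzp9uoe' -> body[9..16], body so far='3odlog0jvwzp9uoe'
Chunk 4: stream[31..32]='0' size=0 (terminator). Final body='3odlog0jvwzp9uoe' (16 bytes)
Body byte 15 at stream offset 28

Answer: 28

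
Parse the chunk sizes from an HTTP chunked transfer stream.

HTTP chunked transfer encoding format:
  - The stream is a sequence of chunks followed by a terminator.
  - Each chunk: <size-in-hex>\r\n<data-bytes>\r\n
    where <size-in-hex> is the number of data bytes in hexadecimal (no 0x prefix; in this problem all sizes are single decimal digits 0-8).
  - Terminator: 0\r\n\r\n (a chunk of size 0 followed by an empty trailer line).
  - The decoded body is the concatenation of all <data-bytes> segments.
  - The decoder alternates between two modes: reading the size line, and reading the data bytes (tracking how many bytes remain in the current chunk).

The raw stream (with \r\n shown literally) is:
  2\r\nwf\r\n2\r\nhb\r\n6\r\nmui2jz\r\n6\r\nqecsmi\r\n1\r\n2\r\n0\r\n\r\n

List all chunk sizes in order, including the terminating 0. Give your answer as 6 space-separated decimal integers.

Answer: 2 2 6 6 1 0

Derivation:
Chunk 1: stream[0..1]='2' size=0x2=2, data at stream[3..5]='wf' -> body[0..2], body so far='wf'
Chunk 2: stream[7..8]='2' size=0x2=2, data at stream[10..12]='hb' -> body[2..4], body so far='wfhb'
Chunk 3: stream[14..15]='6' size=0x6=6, data at stream[17..23]='mui2jz' -> body[4..10], body so far='wfhbmui2jz'
Chunk 4: stream[25..26]='6' size=0x6=6, data at stream[28..34]='qecsmi' -> body[10..16], body so far='wfhbmui2jzqecsmi'
Chunk 5: stream[36..37]='1' size=0x1=1, data at stream[39..40]='2' -> body[16..17], body so far='wfhbmui2jzqecsmi2'
Chunk 6: stream[42..43]='0' size=0 (terminator). Final body='wfhbmui2jzqecsmi2' (17 bytes)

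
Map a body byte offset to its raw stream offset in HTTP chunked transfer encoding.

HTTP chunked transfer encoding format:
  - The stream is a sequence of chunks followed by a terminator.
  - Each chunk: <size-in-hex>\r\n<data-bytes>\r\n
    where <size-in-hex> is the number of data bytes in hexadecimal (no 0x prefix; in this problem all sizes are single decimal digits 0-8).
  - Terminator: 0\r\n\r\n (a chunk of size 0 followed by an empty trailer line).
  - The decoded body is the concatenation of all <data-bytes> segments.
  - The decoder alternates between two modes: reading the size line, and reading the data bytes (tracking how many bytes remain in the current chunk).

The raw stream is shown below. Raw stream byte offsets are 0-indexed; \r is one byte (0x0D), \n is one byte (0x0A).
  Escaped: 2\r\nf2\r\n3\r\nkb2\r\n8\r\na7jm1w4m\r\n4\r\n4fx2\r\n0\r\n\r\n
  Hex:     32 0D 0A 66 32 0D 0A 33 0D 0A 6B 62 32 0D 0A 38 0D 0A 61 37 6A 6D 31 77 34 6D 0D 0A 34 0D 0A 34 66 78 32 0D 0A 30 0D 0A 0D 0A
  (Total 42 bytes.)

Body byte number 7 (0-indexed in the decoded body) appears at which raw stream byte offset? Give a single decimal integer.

Answer: 20

Derivation:
Chunk 1: stream[0..1]='2' size=0x2=2, data at stream[3..5]='f2' -> body[0..2], body so far='f2'
Chunk 2: stream[7..8]='3' size=0x3=3, data at stream[10..13]='kb2' -> body[2..5], body so far='f2kb2'
Chunk 3: stream[15..16]='8' size=0x8=8, data at stream[18..26]='a7jm1w4m' -> body[5..13], body so far='f2kb2a7jm1w4m'
Chunk 4: stream[28..29]='4' size=0x4=4, data at stream[31..35]='4fx2' -> body[13..17], body so far='f2kb2a7jm1w4m4fx2'
Chunk 5: stream[37..38]='0' size=0 (terminator). Final body='f2kb2a7jm1w4m4fx2' (17 bytes)
Body byte 7 at stream offset 20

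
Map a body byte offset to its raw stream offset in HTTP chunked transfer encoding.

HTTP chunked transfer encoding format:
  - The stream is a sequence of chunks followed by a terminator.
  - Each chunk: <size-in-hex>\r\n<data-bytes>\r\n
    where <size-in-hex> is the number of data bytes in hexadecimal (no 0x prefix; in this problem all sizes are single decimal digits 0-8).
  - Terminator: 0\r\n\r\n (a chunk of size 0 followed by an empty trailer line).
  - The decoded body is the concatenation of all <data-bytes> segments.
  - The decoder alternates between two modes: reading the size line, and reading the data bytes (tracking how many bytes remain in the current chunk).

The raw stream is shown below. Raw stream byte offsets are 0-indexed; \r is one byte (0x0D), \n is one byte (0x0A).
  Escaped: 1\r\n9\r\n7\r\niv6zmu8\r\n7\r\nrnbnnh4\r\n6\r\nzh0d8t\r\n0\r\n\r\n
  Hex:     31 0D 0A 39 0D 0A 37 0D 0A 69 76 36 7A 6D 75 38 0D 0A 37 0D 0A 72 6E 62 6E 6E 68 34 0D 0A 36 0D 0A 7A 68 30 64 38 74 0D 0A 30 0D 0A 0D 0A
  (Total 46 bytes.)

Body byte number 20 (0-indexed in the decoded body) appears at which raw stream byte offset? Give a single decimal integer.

Answer: 38

Derivation:
Chunk 1: stream[0..1]='1' size=0x1=1, data at stream[3..4]='9' -> body[0..1], body so far='9'
Chunk 2: stream[6..7]='7' size=0x7=7, data at stream[9..16]='iv6zmu8' -> body[1..8], body so far='9iv6zmu8'
Chunk 3: stream[18..19]='7' size=0x7=7, data at stream[21..28]='rnbnnh4' -> body[8..15], body so far='9iv6zmu8rnbnnh4'
Chunk 4: stream[30..31]='6' size=0x6=6, data at stream[33..39]='zh0d8t' -> body[15..21], body so far='9iv6zmu8rnbnnh4zh0d8t'
Chunk 5: stream[41..42]='0' size=0 (terminator). Final body='9iv6zmu8rnbnnh4zh0d8t' (21 bytes)
Body byte 20 at stream offset 38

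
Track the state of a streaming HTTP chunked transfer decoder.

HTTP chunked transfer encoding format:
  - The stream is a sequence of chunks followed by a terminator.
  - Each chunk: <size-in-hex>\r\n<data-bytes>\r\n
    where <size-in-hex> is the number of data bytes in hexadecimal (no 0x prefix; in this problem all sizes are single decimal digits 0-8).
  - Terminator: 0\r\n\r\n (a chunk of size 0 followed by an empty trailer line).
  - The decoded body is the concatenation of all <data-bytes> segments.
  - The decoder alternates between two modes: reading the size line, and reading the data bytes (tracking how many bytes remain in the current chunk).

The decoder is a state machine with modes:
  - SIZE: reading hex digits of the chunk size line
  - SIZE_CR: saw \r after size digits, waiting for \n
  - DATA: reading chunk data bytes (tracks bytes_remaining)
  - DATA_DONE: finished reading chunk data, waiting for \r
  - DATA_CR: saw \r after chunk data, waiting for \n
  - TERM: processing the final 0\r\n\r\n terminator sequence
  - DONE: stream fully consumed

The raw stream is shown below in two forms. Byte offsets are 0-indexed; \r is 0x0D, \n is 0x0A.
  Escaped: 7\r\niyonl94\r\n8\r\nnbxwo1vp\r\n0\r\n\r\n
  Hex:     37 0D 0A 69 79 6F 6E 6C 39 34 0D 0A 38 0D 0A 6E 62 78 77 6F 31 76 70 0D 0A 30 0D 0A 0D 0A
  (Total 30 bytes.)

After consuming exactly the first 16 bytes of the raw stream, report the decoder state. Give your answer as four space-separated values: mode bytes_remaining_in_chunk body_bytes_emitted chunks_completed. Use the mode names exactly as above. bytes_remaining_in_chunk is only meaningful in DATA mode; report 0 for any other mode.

Byte 0 = '7': mode=SIZE remaining=0 emitted=0 chunks_done=0
Byte 1 = 0x0D: mode=SIZE_CR remaining=0 emitted=0 chunks_done=0
Byte 2 = 0x0A: mode=DATA remaining=7 emitted=0 chunks_done=0
Byte 3 = 'i': mode=DATA remaining=6 emitted=1 chunks_done=0
Byte 4 = 'y': mode=DATA remaining=5 emitted=2 chunks_done=0
Byte 5 = 'o': mode=DATA remaining=4 emitted=3 chunks_done=0
Byte 6 = 'n': mode=DATA remaining=3 emitted=4 chunks_done=0
Byte 7 = 'l': mode=DATA remaining=2 emitted=5 chunks_done=0
Byte 8 = '9': mode=DATA remaining=1 emitted=6 chunks_done=0
Byte 9 = '4': mode=DATA_DONE remaining=0 emitted=7 chunks_done=0
Byte 10 = 0x0D: mode=DATA_CR remaining=0 emitted=7 chunks_done=0
Byte 11 = 0x0A: mode=SIZE remaining=0 emitted=7 chunks_done=1
Byte 12 = '8': mode=SIZE remaining=0 emitted=7 chunks_done=1
Byte 13 = 0x0D: mode=SIZE_CR remaining=0 emitted=7 chunks_done=1
Byte 14 = 0x0A: mode=DATA remaining=8 emitted=7 chunks_done=1
Byte 15 = 'n': mode=DATA remaining=7 emitted=8 chunks_done=1

Answer: DATA 7 8 1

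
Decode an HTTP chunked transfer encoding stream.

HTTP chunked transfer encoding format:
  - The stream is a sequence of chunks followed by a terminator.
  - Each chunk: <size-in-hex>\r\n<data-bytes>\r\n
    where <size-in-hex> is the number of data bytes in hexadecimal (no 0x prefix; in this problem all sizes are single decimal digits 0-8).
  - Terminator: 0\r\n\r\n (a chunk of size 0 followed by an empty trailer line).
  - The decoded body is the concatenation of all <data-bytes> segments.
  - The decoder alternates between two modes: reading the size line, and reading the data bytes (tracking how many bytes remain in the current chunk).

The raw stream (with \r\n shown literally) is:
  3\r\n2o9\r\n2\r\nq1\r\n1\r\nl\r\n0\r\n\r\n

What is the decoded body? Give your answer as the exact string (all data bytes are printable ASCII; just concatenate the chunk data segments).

Answer: 2o9q1l

Derivation:
Chunk 1: stream[0..1]='3' size=0x3=3, data at stream[3..6]='2o9' -> body[0..3], body so far='2o9'
Chunk 2: stream[8..9]='2' size=0x2=2, data at stream[11..13]='q1' -> body[3..5], body so far='2o9q1'
Chunk 3: stream[15..16]='1' size=0x1=1, data at stream[18..19]='l' -> body[5..6], body so far='2o9q1l'
Chunk 4: stream[21..22]='0' size=0 (terminator). Final body='2o9q1l' (6 bytes)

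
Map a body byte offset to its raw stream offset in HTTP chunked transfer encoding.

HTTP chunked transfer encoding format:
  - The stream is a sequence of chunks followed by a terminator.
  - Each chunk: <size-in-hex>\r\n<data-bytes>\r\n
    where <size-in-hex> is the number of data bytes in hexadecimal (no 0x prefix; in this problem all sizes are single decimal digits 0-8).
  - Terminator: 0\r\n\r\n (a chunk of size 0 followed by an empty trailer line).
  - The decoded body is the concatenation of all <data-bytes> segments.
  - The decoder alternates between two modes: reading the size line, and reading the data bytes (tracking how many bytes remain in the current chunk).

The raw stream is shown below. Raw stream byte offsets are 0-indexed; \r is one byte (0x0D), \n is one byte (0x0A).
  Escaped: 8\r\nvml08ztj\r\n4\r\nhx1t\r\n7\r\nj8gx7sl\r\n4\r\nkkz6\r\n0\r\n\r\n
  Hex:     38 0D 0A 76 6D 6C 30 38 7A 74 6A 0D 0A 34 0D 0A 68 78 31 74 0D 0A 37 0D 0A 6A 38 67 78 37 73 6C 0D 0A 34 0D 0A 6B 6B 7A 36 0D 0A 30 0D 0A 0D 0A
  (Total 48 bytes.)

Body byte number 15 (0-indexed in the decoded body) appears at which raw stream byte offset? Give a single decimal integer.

Answer: 28

Derivation:
Chunk 1: stream[0..1]='8' size=0x8=8, data at stream[3..11]='vml08ztj' -> body[0..8], body so far='vml08ztj'
Chunk 2: stream[13..14]='4' size=0x4=4, data at stream[16..20]='hx1t' -> body[8..12], body so far='vml08ztjhx1t'
Chunk 3: stream[22..23]='7' size=0x7=7, data at stream[25..32]='j8gx7sl' -> body[12..19], body so far='vml08ztjhx1tj8gx7sl'
Chunk 4: stream[34..35]='4' size=0x4=4, data at stream[37..41]='kkz6' -> body[19..23], body so far='vml08ztjhx1tj8gx7slkkz6'
Chunk 5: stream[43..44]='0' size=0 (terminator). Final body='vml08ztjhx1tj8gx7slkkz6' (23 bytes)
Body byte 15 at stream offset 28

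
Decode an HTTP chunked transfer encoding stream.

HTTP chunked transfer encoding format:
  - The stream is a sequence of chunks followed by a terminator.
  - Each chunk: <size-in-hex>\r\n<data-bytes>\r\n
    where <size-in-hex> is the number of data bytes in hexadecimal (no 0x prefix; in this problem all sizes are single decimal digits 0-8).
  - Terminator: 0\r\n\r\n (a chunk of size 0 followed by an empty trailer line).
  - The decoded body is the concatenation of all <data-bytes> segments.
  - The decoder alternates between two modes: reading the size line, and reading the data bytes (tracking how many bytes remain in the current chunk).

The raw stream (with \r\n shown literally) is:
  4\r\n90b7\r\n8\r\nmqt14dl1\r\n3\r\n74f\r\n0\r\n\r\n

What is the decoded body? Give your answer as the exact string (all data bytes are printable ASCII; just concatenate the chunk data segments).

Answer: 90b7mqt14dl174f

Derivation:
Chunk 1: stream[0..1]='4' size=0x4=4, data at stream[3..7]='90b7' -> body[0..4], body so far='90b7'
Chunk 2: stream[9..10]='8' size=0x8=8, data at stream[12..20]='mqt14dl1' -> body[4..12], body so far='90b7mqt14dl1'
Chunk 3: stream[22..23]='3' size=0x3=3, data at stream[25..28]='74f' -> body[12..15], body so far='90b7mqt14dl174f'
Chunk 4: stream[30..31]='0' size=0 (terminator). Final body='90b7mqt14dl174f' (15 bytes)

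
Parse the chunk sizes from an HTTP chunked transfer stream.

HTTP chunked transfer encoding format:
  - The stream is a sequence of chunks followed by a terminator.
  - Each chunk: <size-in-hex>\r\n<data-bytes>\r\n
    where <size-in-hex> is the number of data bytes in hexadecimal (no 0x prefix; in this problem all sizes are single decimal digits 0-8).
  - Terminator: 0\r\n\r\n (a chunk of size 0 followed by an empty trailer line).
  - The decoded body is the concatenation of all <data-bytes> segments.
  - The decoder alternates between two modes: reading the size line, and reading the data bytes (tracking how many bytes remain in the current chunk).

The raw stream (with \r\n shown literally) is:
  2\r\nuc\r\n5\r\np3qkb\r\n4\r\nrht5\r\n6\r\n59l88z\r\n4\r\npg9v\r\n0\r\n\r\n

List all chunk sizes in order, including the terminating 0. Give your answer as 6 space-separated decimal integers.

Answer: 2 5 4 6 4 0

Derivation:
Chunk 1: stream[0..1]='2' size=0x2=2, data at stream[3..5]='uc' -> body[0..2], body so far='uc'
Chunk 2: stream[7..8]='5' size=0x5=5, data at stream[10..15]='p3qkb' -> body[2..7], body so far='ucp3qkb'
Chunk 3: stream[17..18]='4' size=0x4=4, data at stream[20..24]='rht5' -> body[7..11], body so far='ucp3qkbrht5'
Chunk 4: stream[26..27]='6' size=0x6=6, data at stream[29..35]='59l88z' -> body[11..17], body so far='ucp3qkbrht559l88z'
Chunk 5: stream[37..38]='4' size=0x4=4, data at stream[40..44]='pg9v' -> body[17..21], body so far='ucp3qkbrht559l88zpg9v'
Chunk 6: stream[46..47]='0' size=0 (terminator). Final body='ucp3qkbrht559l88zpg9v' (21 bytes)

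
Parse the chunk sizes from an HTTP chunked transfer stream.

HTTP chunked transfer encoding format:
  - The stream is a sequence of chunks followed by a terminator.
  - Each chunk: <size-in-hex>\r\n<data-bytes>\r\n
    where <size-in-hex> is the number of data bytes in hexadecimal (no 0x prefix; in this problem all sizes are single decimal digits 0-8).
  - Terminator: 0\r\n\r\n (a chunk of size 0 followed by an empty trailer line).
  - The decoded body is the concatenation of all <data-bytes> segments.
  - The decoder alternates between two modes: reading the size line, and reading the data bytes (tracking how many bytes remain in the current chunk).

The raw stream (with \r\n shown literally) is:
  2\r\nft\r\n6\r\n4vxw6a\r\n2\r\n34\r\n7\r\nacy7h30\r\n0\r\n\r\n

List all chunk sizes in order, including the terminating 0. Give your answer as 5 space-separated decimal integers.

Answer: 2 6 2 7 0

Derivation:
Chunk 1: stream[0..1]='2' size=0x2=2, data at stream[3..5]='ft' -> body[0..2], body so far='ft'
Chunk 2: stream[7..8]='6' size=0x6=6, data at stream[10..16]='4vxw6a' -> body[2..8], body so far='ft4vxw6a'
Chunk 3: stream[18..19]='2' size=0x2=2, data at stream[21..23]='34' -> body[8..10], body so far='ft4vxw6a34'
Chunk 4: stream[25..26]='7' size=0x7=7, data at stream[28..35]='acy7h30' -> body[10..17], body so far='ft4vxw6a34acy7h30'
Chunk 5: stream[37..38]='0' size=0 (terminator). Final body='ft4vxw6a34acy7h30' (17 bytes)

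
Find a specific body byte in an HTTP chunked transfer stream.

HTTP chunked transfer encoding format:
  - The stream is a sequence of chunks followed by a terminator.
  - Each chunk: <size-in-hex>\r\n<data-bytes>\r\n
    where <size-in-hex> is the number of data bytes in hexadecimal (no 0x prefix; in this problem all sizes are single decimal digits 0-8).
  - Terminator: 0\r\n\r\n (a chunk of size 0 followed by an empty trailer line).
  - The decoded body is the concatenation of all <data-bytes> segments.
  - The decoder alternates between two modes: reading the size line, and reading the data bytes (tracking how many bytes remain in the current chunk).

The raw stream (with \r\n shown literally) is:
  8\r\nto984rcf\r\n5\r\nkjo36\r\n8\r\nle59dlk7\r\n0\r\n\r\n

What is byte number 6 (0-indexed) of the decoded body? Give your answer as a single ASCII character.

Answer: c

Derivation:
Chunk 1: stream[0..1]='8' size=0x8=8, data at stream[3..11]='to984rcf' -> body[0..8], body so far='to984rcf'
Chunk 2: stream[13..14]='5' size=0x5=5, data at stream[16..21]='kjo36' -> body[8..13], body so far='to984rcfkjo36'
Chunk 3: stream[23..24]='8' size=0x8=8, data at stream[26..34]='le59dlk7' -> body[13..21], body so far='to984rcfkjo36le59dlk7'
Chunk 4: stream[36..37]='0' size=0 (terminator). Final body='to984rcfkjo36le59dlk7' (21 bytes)
Body byte 6 = 'c'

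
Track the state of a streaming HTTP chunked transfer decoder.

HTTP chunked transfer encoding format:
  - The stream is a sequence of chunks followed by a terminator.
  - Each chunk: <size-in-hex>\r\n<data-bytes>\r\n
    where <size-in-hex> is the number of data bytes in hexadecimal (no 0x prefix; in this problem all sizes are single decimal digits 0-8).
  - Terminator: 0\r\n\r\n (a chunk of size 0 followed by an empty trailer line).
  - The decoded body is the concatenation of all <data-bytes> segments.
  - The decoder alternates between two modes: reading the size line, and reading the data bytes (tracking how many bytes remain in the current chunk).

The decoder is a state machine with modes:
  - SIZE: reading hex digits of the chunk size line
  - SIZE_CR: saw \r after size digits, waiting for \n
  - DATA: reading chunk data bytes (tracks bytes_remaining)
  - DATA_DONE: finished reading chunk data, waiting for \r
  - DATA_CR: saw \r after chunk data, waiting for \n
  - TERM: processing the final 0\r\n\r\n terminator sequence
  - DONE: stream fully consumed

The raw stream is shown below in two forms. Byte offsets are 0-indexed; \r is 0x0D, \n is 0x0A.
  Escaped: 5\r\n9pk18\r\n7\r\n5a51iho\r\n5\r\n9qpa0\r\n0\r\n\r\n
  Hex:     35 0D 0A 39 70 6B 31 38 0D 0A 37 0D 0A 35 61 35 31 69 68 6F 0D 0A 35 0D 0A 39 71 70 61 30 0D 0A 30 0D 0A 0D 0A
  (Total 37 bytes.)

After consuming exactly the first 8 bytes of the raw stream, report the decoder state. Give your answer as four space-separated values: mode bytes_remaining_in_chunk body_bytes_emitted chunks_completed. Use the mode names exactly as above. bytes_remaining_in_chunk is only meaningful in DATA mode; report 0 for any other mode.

Byte 0 = '5': mode=SIZE remaining=0 emitted=0 chunks_done=0
Byte 1 = 0x0D: mode=SIZE_CR remaining=0 emitted=0 chunks_done=0
Byte 2 = 0x0A: mode=DATA remaining=5 emitted=0 chunks_done=0
Byte 3 = '9': mode=DATA remaining=4 emitted=1 chunks_done=0
Byte 4 = 'p': mode=DATA remaining=3 emitted=2 chunks_done=0
Byte 5 = 'k': mode=DATA remaining=2 emitted=3 chunks_done=0
Byte 6 = '1': mode=DATA remaining=1 emitted=4 chunks_done=0
Byte 7 = '8': mode=DATA_DONE remaining=0 emitted=5 chunks_done=0

Answer: DATA_DONE 0 5 0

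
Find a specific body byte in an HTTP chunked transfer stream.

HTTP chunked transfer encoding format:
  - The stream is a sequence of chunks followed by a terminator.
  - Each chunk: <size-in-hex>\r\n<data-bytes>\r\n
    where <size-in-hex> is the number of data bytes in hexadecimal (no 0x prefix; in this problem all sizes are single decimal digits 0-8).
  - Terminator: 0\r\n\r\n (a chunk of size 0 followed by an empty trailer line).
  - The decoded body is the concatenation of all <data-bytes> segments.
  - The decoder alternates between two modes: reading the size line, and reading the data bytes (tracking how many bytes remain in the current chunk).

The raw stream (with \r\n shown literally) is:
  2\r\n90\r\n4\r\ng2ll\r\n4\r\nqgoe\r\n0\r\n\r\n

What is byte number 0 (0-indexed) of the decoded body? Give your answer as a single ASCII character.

Chunk 1: stream[0..1]='2' size=0x2=2, data at stream[3..5]='90' -> body[0..2], body so far='90'
Chunk 2: stream[7..8]='4' size=0x4=4, data at stream[10..14]='g2ll' -> body[2..6], body so far='90g2ll'
Chunk 3: stream[16..17]='4' size=0x4=4, data at stream[19..23]='qgoe' -> body[6..10], body so far='90g2llqgoe'
Chunk 4: stream[25..26]='0' size=0 (terminator). Final body='90g2llqgoe' (10 bytes)
Body byte 0 = '9'

Answer: 9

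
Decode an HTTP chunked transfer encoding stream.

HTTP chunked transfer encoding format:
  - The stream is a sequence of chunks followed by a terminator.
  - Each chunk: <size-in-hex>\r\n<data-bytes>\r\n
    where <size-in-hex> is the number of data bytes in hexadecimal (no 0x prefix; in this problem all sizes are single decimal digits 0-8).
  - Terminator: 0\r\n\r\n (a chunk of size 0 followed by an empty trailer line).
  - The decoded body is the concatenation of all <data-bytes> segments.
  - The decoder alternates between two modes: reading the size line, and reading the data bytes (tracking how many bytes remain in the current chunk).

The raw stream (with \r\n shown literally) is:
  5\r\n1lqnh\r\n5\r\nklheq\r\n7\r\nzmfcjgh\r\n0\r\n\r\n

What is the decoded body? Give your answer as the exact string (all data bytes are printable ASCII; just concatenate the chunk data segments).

Chunk 1: stream[0..1]='5' size=0x5=5, data at stream[3..8]='1lqnh' -> body[0..5], body so far='1lqnh'
Chunk 2: stream[10..11]='5' size=0x5=5, data at stream[13..18]='klheq' -> body[5..10], body so far='1lqnhklheq'
Chunk 3: stream[20..21]='7' size=0x7=7, data at stream[23..30]='zmfcjgh' -> body[10..17], body so far='1lqnhklheqzmfcjgh'
Chunk 4: stream[32..33]='0' size=0 (terminator). Final body='1lqnhklheqzmfcjgh' (17 bytes)

Answer: 1lqnhklheqzmfcjgh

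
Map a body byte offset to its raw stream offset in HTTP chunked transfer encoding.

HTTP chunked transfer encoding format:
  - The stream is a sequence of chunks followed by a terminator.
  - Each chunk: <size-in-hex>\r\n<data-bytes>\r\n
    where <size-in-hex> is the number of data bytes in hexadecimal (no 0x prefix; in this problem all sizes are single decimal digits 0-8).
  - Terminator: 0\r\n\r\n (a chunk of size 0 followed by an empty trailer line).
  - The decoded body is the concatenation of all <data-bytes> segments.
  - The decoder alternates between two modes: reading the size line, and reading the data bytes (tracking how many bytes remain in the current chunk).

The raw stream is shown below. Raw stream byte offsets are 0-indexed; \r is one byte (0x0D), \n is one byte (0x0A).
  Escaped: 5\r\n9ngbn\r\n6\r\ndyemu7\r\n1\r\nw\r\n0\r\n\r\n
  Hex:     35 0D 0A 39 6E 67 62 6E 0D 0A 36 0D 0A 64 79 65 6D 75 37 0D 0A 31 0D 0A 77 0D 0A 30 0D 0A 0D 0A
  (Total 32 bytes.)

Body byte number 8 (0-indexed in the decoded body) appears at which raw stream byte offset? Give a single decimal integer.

Chunk 1: stream[0..1]='5' size=0x5=5, data at stream[3..8]='9ngbn' -> body[0..5], body so far='9ngbn'
Chunk 2: stream[10..11]='6' size=0x6=6, data at stream[13..19]='dyemu7' -> body[5..11], body so far='9ngbndyemu7'
Chunk 3: stream[21..22]='1' size=0x1=1, data at stream[24..25]='w' -> body[11..12], body so far='9ngbndyemu7w'
Chunk 4: stream[27..28]='0' size=0 (terminator). Final body='9ngbndyemu7w' (12 bytes)
Body byte 8 at stream offset 16

Answer: 16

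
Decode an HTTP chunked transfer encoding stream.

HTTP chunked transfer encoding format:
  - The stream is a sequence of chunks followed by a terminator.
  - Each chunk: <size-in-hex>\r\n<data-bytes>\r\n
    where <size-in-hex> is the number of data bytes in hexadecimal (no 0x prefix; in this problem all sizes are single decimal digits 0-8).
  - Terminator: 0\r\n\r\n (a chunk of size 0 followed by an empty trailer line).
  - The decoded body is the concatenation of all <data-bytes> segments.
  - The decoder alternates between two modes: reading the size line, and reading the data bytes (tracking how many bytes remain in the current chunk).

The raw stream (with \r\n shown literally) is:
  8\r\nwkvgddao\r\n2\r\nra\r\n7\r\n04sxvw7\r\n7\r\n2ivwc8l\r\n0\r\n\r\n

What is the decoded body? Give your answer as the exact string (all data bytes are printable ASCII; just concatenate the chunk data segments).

Answer: wkvgddaora04sxvw72ivwc8l

Derivation:
Chunk 1: stream[0..1]='8' size=0x8=8, data at stream[3..11]='wkvgddao' -> body[0..8], body so far='wkvgddao'
Chunk 2: stream[13..14]='2' size=0x2=2, data at stream[16..18]='ra' -> body[8..10], body so far='wkvgddaora'
Chunk 3: stream[20..21]='7' size=0x7=7, data at stream[23..30]='04sxvw7' -> body[10..17], body so far='wkvgddaora04sxvw7'
Chunk 4: stream[32..33]='7' size=0x7=7, data at stream[35..42]='2ivwc8l' -> body[17..24], body so far='wkvgddaora04sxvw72ivwc8l'
Chunk 5: stream[44..45]='0' size=0 (terminator). Final body='wkvgddaora04sxvw72ivwc8l' (24 bytes)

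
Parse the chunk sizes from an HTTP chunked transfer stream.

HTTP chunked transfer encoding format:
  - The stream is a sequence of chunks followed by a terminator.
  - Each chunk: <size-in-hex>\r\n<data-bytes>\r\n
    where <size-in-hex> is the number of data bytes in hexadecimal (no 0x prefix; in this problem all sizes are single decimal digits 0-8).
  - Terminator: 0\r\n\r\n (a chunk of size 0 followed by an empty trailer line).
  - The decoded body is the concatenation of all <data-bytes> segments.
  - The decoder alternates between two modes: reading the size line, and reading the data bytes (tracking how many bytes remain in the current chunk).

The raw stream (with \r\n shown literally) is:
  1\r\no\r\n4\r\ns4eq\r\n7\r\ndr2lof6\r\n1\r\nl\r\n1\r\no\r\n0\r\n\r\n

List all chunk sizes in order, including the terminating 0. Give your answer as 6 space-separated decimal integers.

Chunk 1: stream[0..1]='1' size=0x1=1, data at stream[3..4]='o' -> body[0..1], body so far='o'
Chunk 2: stream[6..7]='4' size=0x4=4, data at stream[9..13]='s4eq' -> body[1..5], body so far='os4eq'
Chunk 3: stream[15..16]='7' size=0x7=7, data at stream[18..25]='dr2lof6' -> body[5..12], body so far='os4eqdr2lof6'
Chunk 4: stream[27..28]='1' size=0x1=1, data at stream[30..31]='l' -> body[12..13], body so far='os4eqdr2lof6l'
Chunk 5: stream[33..34]='1' size=0x1=1, data at stream[36..37]='o' -> body[13..14], body so far='os4eqdr2lof6lo'
Chunk 6: stream[39..40]='0' size=0 (terminator). Final body='os4eqdr2lof6lo' (14 bytes)

Answer: 1 4 7 1 1 0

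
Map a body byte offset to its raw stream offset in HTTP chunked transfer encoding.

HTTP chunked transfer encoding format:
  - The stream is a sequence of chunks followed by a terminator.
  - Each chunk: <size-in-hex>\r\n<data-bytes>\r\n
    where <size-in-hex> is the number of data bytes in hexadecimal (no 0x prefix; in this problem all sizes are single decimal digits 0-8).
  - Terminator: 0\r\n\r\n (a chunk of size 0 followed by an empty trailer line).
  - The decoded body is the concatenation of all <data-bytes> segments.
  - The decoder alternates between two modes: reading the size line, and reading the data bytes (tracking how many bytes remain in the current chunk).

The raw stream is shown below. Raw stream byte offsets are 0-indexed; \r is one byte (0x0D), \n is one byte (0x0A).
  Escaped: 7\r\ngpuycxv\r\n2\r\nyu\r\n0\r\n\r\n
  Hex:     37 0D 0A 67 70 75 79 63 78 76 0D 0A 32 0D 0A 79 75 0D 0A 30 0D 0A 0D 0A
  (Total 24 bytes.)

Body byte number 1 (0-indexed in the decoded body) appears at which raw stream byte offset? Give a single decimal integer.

Chunk 1: stream[0..1]='7' size=0x7=7, data at stream[3..10]='gpuycxv' -> body[0..7], body so far='gpuycxv'
Chunk 2: stream[12..13]='2' size=0x2=2, data at stream[15..17]='yu' -> body[7..9], body so far='gpuycxvyu'
Chunk 3: stream[19..20]='0' size=0 (terminator). Final body='gpuycxvyu' (9 bytes)
Body byte 1 at stream offset 4

Answer: 4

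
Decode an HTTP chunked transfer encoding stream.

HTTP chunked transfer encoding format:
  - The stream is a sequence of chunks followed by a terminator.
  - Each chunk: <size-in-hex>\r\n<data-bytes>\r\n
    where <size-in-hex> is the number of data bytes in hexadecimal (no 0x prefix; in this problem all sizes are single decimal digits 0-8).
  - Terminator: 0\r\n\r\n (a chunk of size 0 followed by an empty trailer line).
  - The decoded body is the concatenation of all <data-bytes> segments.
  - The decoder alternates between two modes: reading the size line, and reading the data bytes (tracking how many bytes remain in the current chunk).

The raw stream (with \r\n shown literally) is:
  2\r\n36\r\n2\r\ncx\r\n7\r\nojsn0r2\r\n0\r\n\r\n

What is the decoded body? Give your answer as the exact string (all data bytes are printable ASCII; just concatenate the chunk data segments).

Answer: 36cxojsn0r2

Derivation:
Chunk 1: stream[0..1]='2' size=0x2=2, data at stream[3..5]='36' -> body[0..2], body so far='36'
Chunk 2: stream[7..8]='2' size=0x2=2, data at stream[10..12]='cx' -> body[2..4], body so far='36cx'
Chunk 3: stream[14..15]='7' size=0x7=7, data at stream[17..24]='ojsn0r2' -> body[4..11], body so far='36cxojsn0r2'
Chunk 4: stream[26..27]='0' size=0 (terminator). Final body='36cxojsn0r2' (11 bytes)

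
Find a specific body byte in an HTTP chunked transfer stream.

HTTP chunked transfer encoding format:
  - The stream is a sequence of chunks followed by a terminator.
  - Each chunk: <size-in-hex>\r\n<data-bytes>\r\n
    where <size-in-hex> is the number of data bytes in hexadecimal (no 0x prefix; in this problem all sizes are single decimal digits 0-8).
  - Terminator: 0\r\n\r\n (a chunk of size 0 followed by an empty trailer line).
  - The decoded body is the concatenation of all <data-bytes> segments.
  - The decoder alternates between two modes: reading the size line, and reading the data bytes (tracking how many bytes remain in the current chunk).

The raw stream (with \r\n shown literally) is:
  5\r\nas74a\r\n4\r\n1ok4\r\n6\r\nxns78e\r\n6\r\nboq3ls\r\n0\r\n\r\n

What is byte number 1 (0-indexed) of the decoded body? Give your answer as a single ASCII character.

Answer: s

Derivation:
Chunk 1: stream[0..1]='5' size=0x5=5, data at stream[3..8]='as74a' -> body[0..5], body so far='as74a'
Chunk 2: stream[10..11]='4' size=0x4=4, data at stream[13..17]='1ok4' -> body[5..9], body so far='as74a1ok4'
Chunk 3: stream[19..20]='6' size=0x6=6, data at stream[22..28]='xns78e' -> body[9..15], body so far='as74a1ok4xns78e'
Chunk 4: stream[30..31]='6' size=0x6=6, data at stream[33..39]='boq3ls' -> body[15..21], body so far='as74a1ok4xns78eboq3ls'
Chunk 5: stream[41..42]='0' size=0 (terminator). Final body='as74a1ok4xns78eboq3ls' (21 bytes)
Body byte 1 = 's'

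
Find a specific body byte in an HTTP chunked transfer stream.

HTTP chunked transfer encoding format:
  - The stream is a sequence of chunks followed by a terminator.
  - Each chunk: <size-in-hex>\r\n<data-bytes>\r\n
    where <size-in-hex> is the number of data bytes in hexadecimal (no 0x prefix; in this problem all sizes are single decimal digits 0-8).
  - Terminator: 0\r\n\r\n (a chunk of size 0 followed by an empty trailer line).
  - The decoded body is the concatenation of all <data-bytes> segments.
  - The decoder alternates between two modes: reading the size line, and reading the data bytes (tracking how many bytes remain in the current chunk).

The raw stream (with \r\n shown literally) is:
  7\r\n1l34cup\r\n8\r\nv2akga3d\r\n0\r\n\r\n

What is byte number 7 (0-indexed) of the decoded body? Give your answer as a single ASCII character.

Chunk 1: stream[0..1]='7' size=0x7=7, data at stream[3..10]='1l34cup' -> body[0..7], body so far='1l34cup'
Chunk 2: stream[12..13]='8' size=0x8=8, data at stream[15..23]='v2akga3d' -> body[7..15], body so far='1l34cupv2akga3d'
Chunk 3: stream[25..26]='0' size=0 (terminator). Final body='1l34cupv2akga3d' (15 bytes)
Body byte 7 = 'v'

Answer: v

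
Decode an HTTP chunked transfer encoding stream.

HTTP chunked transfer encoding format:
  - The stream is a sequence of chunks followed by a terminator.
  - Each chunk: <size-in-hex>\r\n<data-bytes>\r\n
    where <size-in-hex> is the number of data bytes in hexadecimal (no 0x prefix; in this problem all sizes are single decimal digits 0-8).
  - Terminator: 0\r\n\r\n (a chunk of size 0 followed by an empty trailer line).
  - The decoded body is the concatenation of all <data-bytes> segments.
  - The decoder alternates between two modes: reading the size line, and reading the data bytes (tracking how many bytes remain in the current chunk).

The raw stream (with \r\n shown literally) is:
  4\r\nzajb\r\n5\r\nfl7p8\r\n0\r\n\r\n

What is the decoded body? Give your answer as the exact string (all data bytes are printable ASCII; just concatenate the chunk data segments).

Chunk 1: stream[0..1]='4' size=0x4=4, data at stream[3..7]='zajb' -> body[0..4], body so far='zajb'
Chunk 2: stream[9..10]='5' size=0x5=5, data at stream[12..17]='fl7p8' -> body[4..9], body so far='zajbfl7p8'
Chunk 3: stream[19..20]='0' size=0 (terminator). Final body='zajbfl7p8' (9 bytes)

Answer: zajbfl7p8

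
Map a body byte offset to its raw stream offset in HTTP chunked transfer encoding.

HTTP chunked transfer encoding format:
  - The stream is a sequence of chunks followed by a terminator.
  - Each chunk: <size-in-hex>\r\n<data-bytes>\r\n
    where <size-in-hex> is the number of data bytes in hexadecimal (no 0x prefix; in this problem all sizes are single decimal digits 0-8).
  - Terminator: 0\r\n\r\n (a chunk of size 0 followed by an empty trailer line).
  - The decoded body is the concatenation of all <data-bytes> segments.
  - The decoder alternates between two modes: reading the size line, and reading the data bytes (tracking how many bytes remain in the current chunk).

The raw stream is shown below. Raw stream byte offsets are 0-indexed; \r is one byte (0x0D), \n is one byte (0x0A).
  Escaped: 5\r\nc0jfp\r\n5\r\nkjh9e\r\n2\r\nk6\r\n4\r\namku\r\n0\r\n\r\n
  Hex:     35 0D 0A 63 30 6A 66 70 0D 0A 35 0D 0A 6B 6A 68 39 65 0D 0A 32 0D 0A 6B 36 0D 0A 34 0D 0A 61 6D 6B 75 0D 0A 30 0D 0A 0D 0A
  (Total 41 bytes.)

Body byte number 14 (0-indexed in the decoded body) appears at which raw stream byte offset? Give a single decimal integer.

Chunk 1: stream[0..1]='5' size=0x5=5, data at stream[3..8]='c0jfp' -> body[0..5], body so far='c0jfp'
Chunk 2: stream[10..11]='5' size=0x5=5, data at stream[13..18]='kjh9e' -> body[5..10], body so far='c0jfpkjh9e'
Chunk 3: stream[20..21]='2' size=0x2=2, data at stream[23..25]='k6' -> body[10..12], body so far='c0jfpkjh9ek6'
Chunk 4: stream[27..28]='4' size=0x4=4, data at stream[30..34]='amku' -> body[12..16], body so far='c0jfpkjh9ek6amku'
Chunk 5: stream[36..37]='0' size=0 (terminator). Final body='c0jfpkjh9ek6amku' (16 bytes)
Body byte 14 at stream offset 32

Answer: 32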